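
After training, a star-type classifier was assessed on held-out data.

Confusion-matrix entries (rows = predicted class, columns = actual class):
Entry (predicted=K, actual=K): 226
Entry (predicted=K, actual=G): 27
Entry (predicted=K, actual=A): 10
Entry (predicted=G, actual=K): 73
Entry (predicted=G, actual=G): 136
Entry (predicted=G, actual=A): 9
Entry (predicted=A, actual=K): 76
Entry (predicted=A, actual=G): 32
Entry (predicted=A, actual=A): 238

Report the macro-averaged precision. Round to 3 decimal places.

0.724

Per-class precision (TP/(TP+FP)):
  K: TP=226, FP=27+10=37 → 226/263 = 0.8593
  G: TP=136, FP=73+9=82 → 136/218 = 0.6239
  A: TP=238, FP=76+32=108 → 238/346 = 0.6879
Macro-precision = mean = (0.8593 + 0.6239 + 0.6879) / 3 = 0.724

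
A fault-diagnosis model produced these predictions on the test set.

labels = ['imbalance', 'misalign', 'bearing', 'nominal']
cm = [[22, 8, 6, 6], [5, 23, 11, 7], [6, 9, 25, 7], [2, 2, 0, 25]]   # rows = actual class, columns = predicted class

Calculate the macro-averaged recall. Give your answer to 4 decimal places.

0.6044

Per-class recall (TP/(TP+FN)):
  imbalance: TP=22, FN=8+6+6=20 → 22/42 = 0.52381
  misalign: TP=23, FN=5+11+7=23 → 23/46 = 0.50000
  bearing: TP=25, FN=6+9+7=22 → 25/47 = 0.53191
  nominal: TP=25, FN=2+2+0=4 → 25/29 = 0.86207
Macro-recall = mean = (0.52381 + 0.50000 + 0.53191 + 0.86207) / 4 = 0.6044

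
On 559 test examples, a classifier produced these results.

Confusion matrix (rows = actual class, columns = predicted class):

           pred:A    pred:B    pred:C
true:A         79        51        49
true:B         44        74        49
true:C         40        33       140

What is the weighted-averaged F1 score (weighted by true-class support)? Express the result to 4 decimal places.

Per-class F1 score (2·TP/(2·TP+FP+FN)):
  A: TP=79, FP=44+40=84, FN=51+49=100 → 158/342 = 0.46199
  B: TP=74, FP=51+33=84, FN=44+49=93 → 148/325 = 0.45538
  C: TP=140, FP=49+49=98, FN=40+33=73 → 280/451 = 0.62084
Weighted-F1 score = Σ (supportᵢ/N)·F1 scoreᵢ with N=559: (179/559)·0.46199 + (167/559)·0.45538 + (213/559)·0.62084 = 0.5205

0.5205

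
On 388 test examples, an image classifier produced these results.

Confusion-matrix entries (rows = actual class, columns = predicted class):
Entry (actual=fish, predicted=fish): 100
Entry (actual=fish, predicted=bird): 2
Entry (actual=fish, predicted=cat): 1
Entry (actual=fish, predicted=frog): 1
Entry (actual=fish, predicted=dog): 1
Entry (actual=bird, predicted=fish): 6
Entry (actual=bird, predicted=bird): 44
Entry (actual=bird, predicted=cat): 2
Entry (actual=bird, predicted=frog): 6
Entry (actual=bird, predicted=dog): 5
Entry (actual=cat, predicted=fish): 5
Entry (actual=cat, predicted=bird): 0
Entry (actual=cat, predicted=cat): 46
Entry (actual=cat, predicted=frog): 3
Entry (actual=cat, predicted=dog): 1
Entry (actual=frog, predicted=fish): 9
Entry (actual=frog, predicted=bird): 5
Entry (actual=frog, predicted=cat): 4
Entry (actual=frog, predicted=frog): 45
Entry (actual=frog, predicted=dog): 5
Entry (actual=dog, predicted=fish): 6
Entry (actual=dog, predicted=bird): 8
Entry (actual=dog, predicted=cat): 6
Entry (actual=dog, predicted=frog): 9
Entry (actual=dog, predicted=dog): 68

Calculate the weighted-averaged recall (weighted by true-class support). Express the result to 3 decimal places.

0.781

Per-class recall (TP/(TP+FN)):
  fish: TP=100, FN=2+1+1+1=5 → 100/105 = 0.9524
  bird: TP=44, FN=6+2+6+5=19 → 44/63 = 0.6984
  cat: TP=46, FN=5+0+3+1=9 → 46/55 = 0.8364
  frog: TP=45, FN=9+5+4+5=23 → 45/68 = 0.6618
  dog: TP=68, FN=6+8+6+9=29 → 68/97 = 0.7010
Weighted-recall = Σ (supportᵢ/N)·recallᵢ with N=388: (105/388)·0.9524 + (63/388)·0.6984 + (55/388)·0.8364 + (68/388)·0.6618 + (97/388)·0.7010 = 0.781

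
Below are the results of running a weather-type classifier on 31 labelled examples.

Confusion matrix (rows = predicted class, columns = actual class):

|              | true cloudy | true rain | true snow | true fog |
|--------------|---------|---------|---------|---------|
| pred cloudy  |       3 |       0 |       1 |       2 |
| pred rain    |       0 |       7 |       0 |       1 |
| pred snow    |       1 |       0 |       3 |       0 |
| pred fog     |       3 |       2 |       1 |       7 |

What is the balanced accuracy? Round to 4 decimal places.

Balanced accuracy = mean of per-class recall.
  cloudy: recall = 3/7 = 0.42857
  rain: recall = 7/9 = 0.77778
  snow: recall = 3/5 = 0.60000
  fog: recall = 7/10 = 0.70000
Mean = (0.42857 + 0.77778 + 0.60000 + 0.70000) / 4 = 0.6266

0.6266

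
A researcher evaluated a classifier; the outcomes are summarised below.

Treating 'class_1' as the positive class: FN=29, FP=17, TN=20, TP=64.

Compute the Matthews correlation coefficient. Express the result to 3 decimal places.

MCC = (TP·TN − FP·FN) / √((TP+FP)(TP+FN)(TN+FP)(TN+FN))
Numerator = 64·20 − 17·29 = 787
Denominator = √(81·93·37·49) = √13657329 = 3695.5824
MCC = 787 / 3695.5824 = 0.213

0.213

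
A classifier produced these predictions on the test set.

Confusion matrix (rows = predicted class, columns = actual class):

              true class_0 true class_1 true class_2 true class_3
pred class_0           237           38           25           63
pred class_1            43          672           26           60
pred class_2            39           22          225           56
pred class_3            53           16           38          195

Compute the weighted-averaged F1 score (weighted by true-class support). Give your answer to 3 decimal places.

Per-class F1 score (2·TP/(2·TP+FP+FN)):
  class_0: TP=237, FP=38+25+63=126, FN=43+39+53=135 → 474/735 = 0.6449
  class_1: TP=672, FP=43+26+60=129, FN=38+22+16=76 → 1344/1549 = 0.8677
  class_2: TP=225, FP=39+22+56=117, FN=25+26+38=89 → 450/656 = 0.6860
  class_3: TP=195, FP=53+16+38=107, FN=63+60+56=179 → 390/676 = 0.5769
Weighted-F1 score = Σ (supportᵢ/N)·F1 scoreᵢ with N=1808: (372/1808)·0.6449 + (748/1808)·0.8677 + (314/1808)·0.6860 + (374/1808)·0.5769 = 0.730

0.730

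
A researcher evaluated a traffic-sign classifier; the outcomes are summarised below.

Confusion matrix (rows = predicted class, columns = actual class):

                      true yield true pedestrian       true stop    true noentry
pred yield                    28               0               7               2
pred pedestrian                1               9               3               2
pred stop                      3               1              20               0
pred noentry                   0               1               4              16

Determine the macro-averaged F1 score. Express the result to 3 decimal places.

0.744

Per-class F1 score (2·TP/(2·TP+FP+FN)):
  yield: TP=28, FP=0+7+2=9, FN=1+3+0=4 → 56/69 = 0.8116
  pedestrian: TP=9, FP=1+3+2=6, FN=0+1+1=2 → 18/26 = 0.6923
  stop: TP=20, FP=3+1+0=4, FN=7+3+4=14 → 40/58 = 0.6897
  noentry: TP=16, FP=0+1+4=5, FN=2+2+0=4 → 32/41 = 0.7805
Macro-F1 score = mean = (0.8116 + 0.6923 + 0.6897 + 0.7805) / 4 = 0.744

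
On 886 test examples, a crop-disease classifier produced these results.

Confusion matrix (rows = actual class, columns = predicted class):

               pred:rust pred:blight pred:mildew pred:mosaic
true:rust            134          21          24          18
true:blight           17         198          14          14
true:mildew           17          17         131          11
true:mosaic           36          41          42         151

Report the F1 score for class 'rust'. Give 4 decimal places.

F1 score = 2·TP/(2·TP+FP+FN).
rust: TP=134, FP=17+17+36=70, FN=21+24+18=63 → 268/401 = 0.66833

0.6683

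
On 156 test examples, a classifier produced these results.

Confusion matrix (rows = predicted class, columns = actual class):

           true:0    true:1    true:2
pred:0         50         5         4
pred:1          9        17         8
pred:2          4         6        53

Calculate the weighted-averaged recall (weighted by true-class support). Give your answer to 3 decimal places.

Per-class recall (TP/(TP+FN)):
  0: TP=50, FN=9+4=13 → 50/63 = 0.7937
  1: TP=17, FN=5+6=11 → 17/28 = 0.6071
  2: TP=53, FN=4+8=12 → 53/65 = 0.8154
Weighted-recall = Σ (supportᵢ/N)·recallᵢ with N=156: (63/156)·0.7937 + (28/156)·0.6071 + (65/156)·0.8154 = 0.769

0.769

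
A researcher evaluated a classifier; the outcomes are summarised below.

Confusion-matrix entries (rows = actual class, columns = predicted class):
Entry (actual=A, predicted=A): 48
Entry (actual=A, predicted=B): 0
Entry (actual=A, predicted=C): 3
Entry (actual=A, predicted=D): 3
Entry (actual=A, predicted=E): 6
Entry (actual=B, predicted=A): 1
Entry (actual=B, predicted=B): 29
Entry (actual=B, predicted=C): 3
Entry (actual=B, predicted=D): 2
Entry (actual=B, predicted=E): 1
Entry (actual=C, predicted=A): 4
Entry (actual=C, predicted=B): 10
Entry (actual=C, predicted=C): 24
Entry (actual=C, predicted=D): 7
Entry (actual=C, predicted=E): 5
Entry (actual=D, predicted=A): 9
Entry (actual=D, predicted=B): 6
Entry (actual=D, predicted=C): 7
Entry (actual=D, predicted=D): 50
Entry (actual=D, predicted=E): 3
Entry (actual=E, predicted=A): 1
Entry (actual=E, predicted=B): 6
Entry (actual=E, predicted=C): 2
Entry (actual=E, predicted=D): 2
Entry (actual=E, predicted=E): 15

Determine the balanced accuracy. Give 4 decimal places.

0.6658

Balanced accuracy = mean of per-class recall.
  A: recall = 48/60 = 0.80000
  B: recall = 29/36 = 0.80556
  C: recall = 24/50 = 0.48000
  D: recall = 50/75 = 0.66667
  E: recall = 15/26 = 0.57692
Mean = (0.80000 + 0.80556 + 0.48000 + 0.66667 + 0.57692) / 5 = 0.6658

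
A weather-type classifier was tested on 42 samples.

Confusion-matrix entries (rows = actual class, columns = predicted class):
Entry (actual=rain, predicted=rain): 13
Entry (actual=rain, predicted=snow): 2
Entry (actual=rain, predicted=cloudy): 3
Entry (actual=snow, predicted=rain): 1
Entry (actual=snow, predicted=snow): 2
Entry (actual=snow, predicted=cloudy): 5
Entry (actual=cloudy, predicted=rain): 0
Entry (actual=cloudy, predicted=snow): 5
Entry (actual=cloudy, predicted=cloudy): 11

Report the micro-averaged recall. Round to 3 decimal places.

Micro-averaging pools counts across classes: ΣTP=26, ΣFP=16, ΣFN=16.
Micro-recall = TP/(TP+FN) on pooled counts = 0.619 (equals overall accuracy in single-label multiclass).

0.619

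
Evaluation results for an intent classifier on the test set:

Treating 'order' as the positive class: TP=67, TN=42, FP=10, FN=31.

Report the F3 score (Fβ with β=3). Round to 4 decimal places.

0.6986

Fβ = (1+β²)·TP / ((1+β²)·TP + β²·FN + FP), with β²=9
= 10·67 / (10·67 + 9·31 + 10) = 0.6986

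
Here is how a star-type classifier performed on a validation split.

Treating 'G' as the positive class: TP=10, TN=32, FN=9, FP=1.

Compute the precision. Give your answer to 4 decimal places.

Precision = TP/(TP+FP) = 10/(10+1) = 10/11 = 0.9091

0.9091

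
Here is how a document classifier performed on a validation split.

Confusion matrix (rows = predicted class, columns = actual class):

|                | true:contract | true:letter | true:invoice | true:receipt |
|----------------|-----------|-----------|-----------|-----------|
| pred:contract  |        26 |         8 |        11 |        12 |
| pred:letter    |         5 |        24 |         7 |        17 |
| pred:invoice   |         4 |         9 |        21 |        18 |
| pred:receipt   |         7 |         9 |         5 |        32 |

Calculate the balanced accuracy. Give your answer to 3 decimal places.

0.495

Balanced accuracy = mean of per-class recall.
  contract: recall = 26/42 = 0.6190
  letter: recall = 24/50 = 0.4800
  invoice: recall = 21/44 = 0.4773
  receipt: recall = 32/79 = 0.4051
Mean = (0.6190 + 0.4800 + 0.4773 + 0.4051) / 4 = 0.495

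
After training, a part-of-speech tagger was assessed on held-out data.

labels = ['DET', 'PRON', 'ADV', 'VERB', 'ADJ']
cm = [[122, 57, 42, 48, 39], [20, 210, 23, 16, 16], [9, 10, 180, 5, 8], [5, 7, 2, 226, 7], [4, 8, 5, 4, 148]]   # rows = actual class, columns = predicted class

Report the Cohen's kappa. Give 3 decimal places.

0.657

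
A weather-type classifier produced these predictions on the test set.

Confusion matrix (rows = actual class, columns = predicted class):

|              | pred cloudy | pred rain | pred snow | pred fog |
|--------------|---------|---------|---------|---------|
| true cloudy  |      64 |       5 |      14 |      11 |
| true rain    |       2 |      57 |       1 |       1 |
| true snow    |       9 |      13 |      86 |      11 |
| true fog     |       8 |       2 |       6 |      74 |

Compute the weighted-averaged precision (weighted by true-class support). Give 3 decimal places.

0.775

Per-class precision (TP/(TP+FP)):
  cloudy: TP=64, FP=2+9+8=19 → 64/83 = 0.7711
  rain: TP=57, FP=5+13+2=20 → 57/77 = 0.7403
  snow: TP=86, FP=14+1+6=21 → 86/107 = 0.8037
  fog: TP=74, FP=11+1+11=23 → 74/97 = 0.7629
Weighted-precision = Σ (supportᵢ/N)·precisionᵢ with N=364: (94/364)·0.7711 + (61/364)·0.7403 + (119/364)·0.8037 + (90/364)·0.7629 = 0.775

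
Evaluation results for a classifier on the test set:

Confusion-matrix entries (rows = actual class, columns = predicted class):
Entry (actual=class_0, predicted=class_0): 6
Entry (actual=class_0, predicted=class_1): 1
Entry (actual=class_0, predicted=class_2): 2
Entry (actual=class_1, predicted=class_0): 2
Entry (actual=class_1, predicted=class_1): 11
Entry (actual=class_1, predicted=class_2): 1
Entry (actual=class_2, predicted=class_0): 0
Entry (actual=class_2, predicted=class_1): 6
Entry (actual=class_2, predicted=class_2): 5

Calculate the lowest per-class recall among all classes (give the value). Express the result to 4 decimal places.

0.4545

Per-class recall (TP/(TP+FN)):
  class_0: TP=6, FN=1+2=3 → 6/9 = 0.66667
  class_1: TP=11, FN=2+1=3 → 11/14 = 0.78571
  class_2: TP=5, FN=0+6=6 → 5/11 = 0.45455
Lowest is class 'class_2' with recall = 0.4545.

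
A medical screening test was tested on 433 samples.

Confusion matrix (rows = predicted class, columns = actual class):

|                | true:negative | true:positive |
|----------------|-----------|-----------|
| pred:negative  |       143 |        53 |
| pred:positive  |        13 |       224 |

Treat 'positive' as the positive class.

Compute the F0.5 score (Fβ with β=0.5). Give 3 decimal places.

0.914

Fβ = (1+β²)·TP / ((1+β²)·TP + β²·FN + FP), with β²=1/4
= 1.25·224 / (1.25·224 + 0.25·53 + 13) = 0.914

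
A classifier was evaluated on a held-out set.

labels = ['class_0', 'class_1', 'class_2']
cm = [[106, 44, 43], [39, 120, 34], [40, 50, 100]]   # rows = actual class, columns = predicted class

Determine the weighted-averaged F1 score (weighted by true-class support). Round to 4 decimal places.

0.5653

Per-class F1 score (2·TP/(2·TP+FP+FN)):
  class_0: TP=106, FP=39+40=79, FN=44+43=87 → 212/378 = 0.56085
  class_1: TP=120, FP=44+50=94, FN=39+34=73 → 240/407 = 0.58968
  class_2: TP=100, FP=43+34=77, FN=40+50=90 → 200/367 = 0.54496
Weighted-F1 score = Σ (supportᵢ/N)·F1 scoreᵢ with N=576: (193/576)·0.56085 + (193/576)·0.58968 + (190/576)·0.54496 = 0.5653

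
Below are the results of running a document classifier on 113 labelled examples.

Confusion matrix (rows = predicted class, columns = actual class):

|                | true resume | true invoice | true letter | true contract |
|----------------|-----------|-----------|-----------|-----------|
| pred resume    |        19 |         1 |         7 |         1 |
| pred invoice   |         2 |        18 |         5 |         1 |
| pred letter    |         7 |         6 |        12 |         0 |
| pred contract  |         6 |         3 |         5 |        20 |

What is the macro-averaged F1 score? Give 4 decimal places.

Per-class F1 score (2·TP/(2·TP+FP+FN)):
  resume: TP=19, FP=1+7+1=9, FN=2+7+6=15 → 38/62 = 0.61290
  invoice: TP=18, FP=2+5+1=8, FN=1+6+3=10 → 36/54 = 0.66667
  letter: TP=12, FP=7+6+0=13, FN=7+5+5=17 → 24/54 = 0.44444
  contract: TP=20, FP=6+3+5=14, FN=1+1+0=2 → 40/56 = 0.71429
Macro-F1 score = mean = (0.61290 + 0.66667 + 0.44444 + 0.71429) / 4 = 0.6096

0.6096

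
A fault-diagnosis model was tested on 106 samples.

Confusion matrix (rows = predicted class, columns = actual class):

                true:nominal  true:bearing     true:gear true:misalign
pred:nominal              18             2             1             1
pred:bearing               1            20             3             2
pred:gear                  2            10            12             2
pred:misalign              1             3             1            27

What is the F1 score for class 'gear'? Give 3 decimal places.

0.558

Treat 'gear' as positive and all other classes as negative.
F1 score = 2·TP/(2·TP+FP+FN).
gear: TP=12, FP=2+10+2=14, FN=1+3+1=5 → 24/43 = 0.5581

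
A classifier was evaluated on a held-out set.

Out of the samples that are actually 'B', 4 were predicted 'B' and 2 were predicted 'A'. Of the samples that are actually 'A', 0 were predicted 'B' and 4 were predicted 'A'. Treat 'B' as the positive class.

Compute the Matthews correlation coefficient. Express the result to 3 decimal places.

MCC = (TP·TN − FP·FN) / √((TP+FP)(TP+FN)(TN+FP)(TN+FN))
Numerator = 4·4 − 0·2 = 16
Denominator = √(4·6·4·6) = √576 = 24.0000
MCC = 16 / 24.0000 = 0.667

0.667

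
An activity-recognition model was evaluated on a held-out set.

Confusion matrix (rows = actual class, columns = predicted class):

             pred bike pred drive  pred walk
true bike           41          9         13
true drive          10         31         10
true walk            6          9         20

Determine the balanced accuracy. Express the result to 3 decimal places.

Balanced accuracy = mean of per-class recall.
  bike: recall = 41/63 = 0.6508
  drive: recall = 31/51 = 0.6078
  walk: recall = 20/35 = 0.5714
Mean = (0.6508 + 0.6078 + 0.5714) / 3 = 0.610

0.610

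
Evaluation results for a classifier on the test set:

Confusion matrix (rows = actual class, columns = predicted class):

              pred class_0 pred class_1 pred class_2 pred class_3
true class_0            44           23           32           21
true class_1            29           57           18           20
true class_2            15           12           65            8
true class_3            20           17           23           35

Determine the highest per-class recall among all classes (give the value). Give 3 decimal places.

Per-class recall (TP/(TP+FN)):
  class_0: TP=44, FN=23+32+21=76 → 44/120 = 0.3667
  class_1: TP=57, FN=29+18+20=67 → 57/124 = 0.4597
  class_2: TP=65, FN=15+12+8=35 → 65/100 = 0.6500
  class_3: TP=35, FN=20+17+23=60 → 35/95 = 0.3684
Highest is class 'class_2' with recall = 0.650.

0.650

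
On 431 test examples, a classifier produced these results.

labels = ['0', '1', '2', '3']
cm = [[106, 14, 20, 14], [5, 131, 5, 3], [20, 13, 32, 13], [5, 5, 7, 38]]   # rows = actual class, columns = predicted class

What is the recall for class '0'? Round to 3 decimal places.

Treat '0' as positive and all other classes as negative.
recall = TP/(TP+FN).
0: TP=106, FN=14+20+14=48 → 106/154 = 0.6883

0.688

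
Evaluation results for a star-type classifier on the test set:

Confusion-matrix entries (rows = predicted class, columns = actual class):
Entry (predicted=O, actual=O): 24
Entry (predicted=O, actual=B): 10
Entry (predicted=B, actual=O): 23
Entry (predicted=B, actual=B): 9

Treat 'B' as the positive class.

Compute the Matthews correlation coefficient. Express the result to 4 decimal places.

-0.0142

MCC = (TP·TN − FP·FN) / √((TP+FP)(TP+FN)(TN+FP)(TN+FN))
Numerator = 9·24 − 23·10 = -14
Denominator = √(32·19·47·34) = √971584 = 985.6896
MCC = -14 / 985.6896 = -0.0142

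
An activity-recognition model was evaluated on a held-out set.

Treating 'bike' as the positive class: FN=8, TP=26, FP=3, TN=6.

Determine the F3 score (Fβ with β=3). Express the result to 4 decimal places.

Fβ = (1+β²)·TP / ((1+β²)·TP + β²·FN + FP), with β²=9
= 10·26 / (10·26 + 9·8 + 3) = 0.7761

0.7761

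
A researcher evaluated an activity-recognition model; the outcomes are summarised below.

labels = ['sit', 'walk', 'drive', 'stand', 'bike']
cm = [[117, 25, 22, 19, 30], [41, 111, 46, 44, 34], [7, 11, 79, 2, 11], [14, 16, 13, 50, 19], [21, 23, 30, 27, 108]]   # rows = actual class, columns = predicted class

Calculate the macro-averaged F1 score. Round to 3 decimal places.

0.499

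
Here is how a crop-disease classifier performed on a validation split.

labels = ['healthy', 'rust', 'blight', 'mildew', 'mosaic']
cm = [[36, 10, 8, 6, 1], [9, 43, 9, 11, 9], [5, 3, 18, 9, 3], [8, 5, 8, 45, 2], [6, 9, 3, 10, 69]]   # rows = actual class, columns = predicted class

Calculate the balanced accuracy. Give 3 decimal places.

0.594

Balanced accuracy = mean of per-class recall.
  healthy: recall = 36/61 = 0.5902
  rust: recall = 43/81 = 0.5309
  blight: recall = 18/38 = 0.4737
  mildew: recall = 45/68 = 0.6618
  mosaic: recall = 69/97 = 0.7113
Mean = (0.5902 + 0.5309 + 0.4737 + 0.6618 + 0.7113) / 5 = 0.594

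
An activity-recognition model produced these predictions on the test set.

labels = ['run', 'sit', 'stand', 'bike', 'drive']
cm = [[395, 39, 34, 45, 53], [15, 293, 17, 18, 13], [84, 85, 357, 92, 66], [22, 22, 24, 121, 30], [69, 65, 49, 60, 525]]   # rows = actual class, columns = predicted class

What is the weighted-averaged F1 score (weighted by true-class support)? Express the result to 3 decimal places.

0.656

Per-class F1 score (2·TP/(2·TP+FP+FN)):
  run: TP=395, FP=15+84+22+69=190, FN=39+34+45+53=171 → 790/1151 = 0.6864
  sit: TP=293, FP=39+85+22+65=211, FN=15+17+18+13=63 → 586/860 = 0.6814
  stand: TP=357, FP=34+17+24+49=124, FN=84+85+92+66=327 → 714/1165 = 0.6129
  bike: TP=121, FP=45+18+92+60=215, FN=22+22+24+30=98 → 242/555 = 0.4360
  drive: TP=525, FP=53+13+66+30=162, FN=69+65+49+60=243 → 1050/1455 = 0.7216
Weighted-F1 score = Σ (supportᵢ/N)·F1 scoreᵢ with N=2593: (566/2593)·0.6864 + (356/2593)·0.6814 + (684/2593)·0.6129 + (219/2593)·0.4360 + (768/2593)·0.7216 = 0.656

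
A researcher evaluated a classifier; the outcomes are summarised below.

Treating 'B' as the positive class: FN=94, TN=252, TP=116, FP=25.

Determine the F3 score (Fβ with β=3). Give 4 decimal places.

Fβ = (1+β²)·TP / ((1+β²)·TP + β²·FN + FP), with β²=9
= 10·116 / (10·116 + 9·94 + 25) = 0.5711

0.5711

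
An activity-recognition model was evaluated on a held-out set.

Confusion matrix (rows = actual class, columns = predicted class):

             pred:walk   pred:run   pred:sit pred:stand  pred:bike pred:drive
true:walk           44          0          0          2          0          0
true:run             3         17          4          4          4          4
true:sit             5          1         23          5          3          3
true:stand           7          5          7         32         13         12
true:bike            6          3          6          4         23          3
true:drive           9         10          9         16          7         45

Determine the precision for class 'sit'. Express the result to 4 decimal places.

0.4694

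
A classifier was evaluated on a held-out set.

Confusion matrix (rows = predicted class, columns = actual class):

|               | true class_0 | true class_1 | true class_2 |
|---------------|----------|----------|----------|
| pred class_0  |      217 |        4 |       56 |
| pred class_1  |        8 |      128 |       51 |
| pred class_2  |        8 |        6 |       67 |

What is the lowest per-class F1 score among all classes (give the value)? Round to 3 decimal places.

0.525

Per-class F1 score (2·TP/(2·TP+FP+FN)):
  class_0: TP=217, FP=4+56=60, FN=8+8=16 → 434/510 = 0.8510
  class_1: TP=128, FP=8+51=59, FN=4+6=10 → 256/325 = 0.7877
  class_2: TP=67, FP=8+6=14, FN=56+51=107 → 134/255 = 0.5255
Lowest is class 'class_2' with F1 score = 0.525.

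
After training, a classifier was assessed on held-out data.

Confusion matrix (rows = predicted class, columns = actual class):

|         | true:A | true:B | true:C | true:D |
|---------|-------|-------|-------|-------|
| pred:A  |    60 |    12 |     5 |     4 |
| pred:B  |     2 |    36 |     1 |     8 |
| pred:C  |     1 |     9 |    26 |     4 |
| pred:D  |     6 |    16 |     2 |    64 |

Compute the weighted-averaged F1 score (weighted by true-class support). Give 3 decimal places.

Per-class F1 score (2·TP/(2·TP+FP+FN)):
  A: TP=60, FP=12+5+4=21, FN=2+1+6=9 → 120/150 = 0.8000
  B: TP=36, FP=2+1+8=11, FN=12+9+16=37 → 72/120 = 0.6000
  C: TP=26, FP=1+9+4=14, FN=5+1+2=8 → 52/74 = 0.7027
  D: TP=64, FP=6+16+2=24, FN=4+8+4=16 → 128/168 = 0.7619
Weighted-F1 score = Σ (supportᵢ/N)·F1 scoreᵢ with N=256: (69/256)·0.8000 + (73/256)·0.6000 + (34/256)·0.7027 + (80/256)·0.7619 = 0.718

0.718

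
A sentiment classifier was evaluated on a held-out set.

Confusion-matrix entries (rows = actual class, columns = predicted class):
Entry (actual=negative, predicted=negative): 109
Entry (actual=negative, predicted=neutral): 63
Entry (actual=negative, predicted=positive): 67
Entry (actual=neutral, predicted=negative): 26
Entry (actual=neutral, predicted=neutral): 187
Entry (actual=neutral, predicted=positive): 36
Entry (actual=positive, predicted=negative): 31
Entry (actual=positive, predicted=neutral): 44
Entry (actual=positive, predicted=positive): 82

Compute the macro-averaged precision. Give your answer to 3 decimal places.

0.579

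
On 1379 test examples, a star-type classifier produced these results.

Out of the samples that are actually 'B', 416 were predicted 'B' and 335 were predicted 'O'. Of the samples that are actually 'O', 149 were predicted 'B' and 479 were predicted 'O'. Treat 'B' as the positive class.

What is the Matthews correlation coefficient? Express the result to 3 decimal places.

0.321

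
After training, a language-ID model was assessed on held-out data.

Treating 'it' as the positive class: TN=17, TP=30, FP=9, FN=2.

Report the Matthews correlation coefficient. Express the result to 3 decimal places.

MCC = (TP·TN − FP·FN) / √((TP+FP)(TP+FN)(TN+FP)(TN+FN))
Numerator = 30·17 − 9·2 = 492
Denominator = √(39·32·26·19) = √616512 = 785.1828
MCC = 492 / 785.1828 = 0.627

0.627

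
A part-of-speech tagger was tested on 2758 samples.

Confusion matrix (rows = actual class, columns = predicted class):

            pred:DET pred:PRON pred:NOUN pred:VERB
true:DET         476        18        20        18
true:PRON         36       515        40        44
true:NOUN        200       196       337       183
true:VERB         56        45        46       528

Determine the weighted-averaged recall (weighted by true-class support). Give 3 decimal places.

0.673

Per-class recall (TP/(TP+FN)):
  DET: TP=476, FN=18+20+18=56 → 476/532 = 0.8947
  PRON: TP=515, FN=36+40+44=120 → 515/635 = 0.8110
  NOUN: TP=337, FN=200+196+183=579 → 337/916 = 0.3679
  VERB: TP=528, FN=56+45+46=147 → 528/675 = 0.7822
Weighted-recall = Σ (supportᵢ/N)·recallᵢ with N=2758: (532/2758)·0.8947 + (635/2758)·0.8110 + (916/2758)·0.3679 + (675/2758)·0.7822 = 0.673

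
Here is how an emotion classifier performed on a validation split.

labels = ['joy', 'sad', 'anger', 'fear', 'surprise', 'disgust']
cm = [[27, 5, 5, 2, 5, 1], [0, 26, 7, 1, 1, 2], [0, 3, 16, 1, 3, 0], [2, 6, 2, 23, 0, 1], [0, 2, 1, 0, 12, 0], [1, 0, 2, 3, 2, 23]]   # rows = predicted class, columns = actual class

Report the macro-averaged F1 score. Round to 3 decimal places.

0.682

Per-class F1 score (2·TP/(2·TP+FP+FN)):
  joy: TP=27, FP=5+5+2+5+1=18, FN=0+0+2+0+1=3 → 54/75 = 0.7200
  sad: TP=26, FP=0+7+1+1+2=11, FN=5+3+6+2+0=16 → 52/79 = 0.6582
  anger: TP=16, FP=0+3+1+3+0=7, FN=5+7+2+1+2=17 → 32/56 = 0.5714
  fear: TP=23, FP=2+6+2+0+1=11, FN=2+1+1+0+3=7 → 46/64 = 0.7188
  surprise: TP=12, FP=0+2+1+0+0=3, FN=5+1+3+0+2=11 → 24/38 = 0.6316
  disgust: TP=23, FP=1+0+2+3+2=8, FN=1+2+0+1+0=4 → 46/58 = 0.7931
Macro-F1 score = mean = (0.7200 + 0.6582 + 0.5714 + 0.7188 + 0.6316 + 0.7931) / 6 = 0.682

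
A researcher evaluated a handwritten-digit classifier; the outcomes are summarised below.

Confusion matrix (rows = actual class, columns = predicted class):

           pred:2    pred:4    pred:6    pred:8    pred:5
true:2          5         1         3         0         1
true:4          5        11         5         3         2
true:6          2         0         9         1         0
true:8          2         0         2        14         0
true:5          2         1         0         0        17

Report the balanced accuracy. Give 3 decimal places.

Balanced accuracy = mean of per-class recall.
  2: recall = 5/10 = 0.5000
  4: recall = 11/26 = 0.4231
  6: recall = 9/12 = 0.7500
  8: recall = 14/18 = 0.7778
  5: recall = 17/20 = 0.8500
Mean = (0.5000 + 0.4231 + 0.7500 + 0.7778 + 0.8500) / 5 = 0.660

0.660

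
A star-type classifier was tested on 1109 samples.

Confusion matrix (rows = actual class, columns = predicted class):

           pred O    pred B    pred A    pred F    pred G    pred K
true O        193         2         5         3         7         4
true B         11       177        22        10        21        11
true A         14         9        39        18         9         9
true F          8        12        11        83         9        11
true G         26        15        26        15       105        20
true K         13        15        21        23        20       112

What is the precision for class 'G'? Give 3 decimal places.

Take TP from the diagonal, FP from the rest of the 'G' prediction marginal, FN from the rest of the 'G' actual marginal.
precision = TP/(TP+FP).
G: TP=105, FP=7+21+9+9+20=66 → 105/171 = 0.6140

0.614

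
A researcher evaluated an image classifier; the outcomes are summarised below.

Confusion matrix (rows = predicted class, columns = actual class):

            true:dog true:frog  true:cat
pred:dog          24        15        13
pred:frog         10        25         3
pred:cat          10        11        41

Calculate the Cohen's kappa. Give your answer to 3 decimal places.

Observed agreement pₒ = trace/N = 90/152 = 0.5921
Expected agreement pₑ = Σ (rowᵢ·colᵢ)/N² = (44·52 + 51·38 + 57·62)/152² = 0.3359
κ = (pₒ − pₑ)/(1 − pₑ) = (0.5921 − 0.3359)/(1 − 0.3359) = 0.386

0.386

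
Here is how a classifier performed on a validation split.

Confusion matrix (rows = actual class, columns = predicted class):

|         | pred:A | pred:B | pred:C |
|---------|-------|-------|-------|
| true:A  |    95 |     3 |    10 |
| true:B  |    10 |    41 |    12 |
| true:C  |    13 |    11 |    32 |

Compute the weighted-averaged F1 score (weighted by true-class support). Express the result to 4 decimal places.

Per-class F1 score (2·TP/(2·TP+FP+FN)):
  A: TP=95, FP=10+13=23, FN=3+10=13 → 190/226 = 0.84071
  B: TP=41, FP=3+11=14, FN=10+12=22 → 82/118 = 0.69492
  C: TP=32, FP=10+12=22, FN=13+11=24 → 64/110 = 0.58182
Weighted-F1 score = Σ (supportᵢ/N)·F1 scoreᵢ with N=227: (108/227)·0.84071 + (63/227)·0.69492 + (56/227)·0.58182 = 0.7364

0.7364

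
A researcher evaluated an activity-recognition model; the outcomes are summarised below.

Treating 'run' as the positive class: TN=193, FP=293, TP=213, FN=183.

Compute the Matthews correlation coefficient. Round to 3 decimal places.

MCC = (TP·TN − FP·FN) / √((TP+FP)(TP+FN)(TN+FP)(TN+FN))
Numerator = 213·193 − 293·183 = -12510
Denominator = √(506·396·486·376) = √36615908736 = 191352.8383
MCC = -12510 / 191352.8383 = -0.065

-0.065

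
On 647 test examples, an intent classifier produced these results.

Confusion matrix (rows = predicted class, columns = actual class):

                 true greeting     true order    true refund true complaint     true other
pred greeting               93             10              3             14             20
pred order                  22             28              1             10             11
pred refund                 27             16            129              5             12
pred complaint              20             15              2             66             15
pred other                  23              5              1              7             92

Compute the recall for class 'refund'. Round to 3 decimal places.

0.949

Take TP from the diagonal, FP from the rest of the 'refund' prediction marginal, FN from the rest of the 'refund' actual marginal.
recall = TP/(TP+FN).
refund: TP=129, FN=3+1+2+1=7 → 129/136 = 0.9485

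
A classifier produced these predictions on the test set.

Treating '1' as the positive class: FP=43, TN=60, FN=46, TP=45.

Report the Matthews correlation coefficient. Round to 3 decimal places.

MCC = (TP·TN − FP·FN) / √((TP+FP)(TP+FN)(TN+FP)(TN+FN))
Numerator = 45·60 − 43·46 = 722
Denominator = √(88·91·103·106) = √87431344 = 9350.4729
MCC = 722 / 9350.4729 = 0.077

0.077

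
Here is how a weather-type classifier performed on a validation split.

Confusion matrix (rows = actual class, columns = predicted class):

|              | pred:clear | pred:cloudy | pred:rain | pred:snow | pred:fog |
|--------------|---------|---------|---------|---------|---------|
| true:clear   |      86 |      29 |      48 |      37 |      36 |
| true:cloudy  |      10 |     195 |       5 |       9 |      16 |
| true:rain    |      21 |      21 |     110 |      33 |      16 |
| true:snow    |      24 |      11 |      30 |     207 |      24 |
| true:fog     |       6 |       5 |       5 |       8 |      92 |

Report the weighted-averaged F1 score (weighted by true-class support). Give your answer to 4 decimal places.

Per-class F1 score (2·TP/(2·TP+FP+FN)):
  clear: TP=86, FP=10+21+24+6=61, FN=29+48+37+36=150 → 172/383 = 0.44909
  cloudy: TP=195, FP=29+21+11+5=66, FN=10+5+9+16=40 → 390/496 = 0.78629
  rain: TP=110, FP=48+5+30+5=88, FN=21+21+33+16=91 → 220/399 = 0.55138
  snow: TP=207, FP=37+9+33+8=87, FN=24+11+30+24=89 → 414/590 = 0.70169
  fog: TP=92, FP=36+16+16+24=92, FN=6+5+5+8=24 → 184/300 = 0.61333
Weighted-F1 score = Σ (supportᵢ/N)·F1 scoreᵢ with N=1084: (236/1084)·0.44909 + (235/1084)·0.78629 + (201/1084)·0.55138 + (296/1084)·0.70169 + (116/1084)·0.61333 = 0.6277

0.6277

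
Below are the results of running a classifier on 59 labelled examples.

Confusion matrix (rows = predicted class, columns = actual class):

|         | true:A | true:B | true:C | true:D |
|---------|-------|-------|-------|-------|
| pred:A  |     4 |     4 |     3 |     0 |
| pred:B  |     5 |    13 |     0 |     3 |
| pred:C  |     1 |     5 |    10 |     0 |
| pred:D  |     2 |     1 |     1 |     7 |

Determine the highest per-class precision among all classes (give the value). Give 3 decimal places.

0.636

Per-class precision (TP/(TP+FP)):
  A: TP=4, FP=4+3+0=7 → 4/11 = 0.3636
  B: TP=13, FP=5+0+3=8 → 13/21 = 0.6190
  C: TP=10, FP=1+5+0=6 → 10/16 = 0.6250
  D: TP=7, FP=2+1+1=4 → 7/11 = 0.6364
Highest is class 'D' with precision = 0.636.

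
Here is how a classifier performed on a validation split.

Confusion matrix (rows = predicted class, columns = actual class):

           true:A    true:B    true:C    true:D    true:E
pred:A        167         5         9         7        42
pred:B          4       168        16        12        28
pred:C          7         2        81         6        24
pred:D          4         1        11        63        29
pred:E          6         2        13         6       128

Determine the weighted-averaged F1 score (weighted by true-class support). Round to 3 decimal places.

0.712

Per-class F1 score (2·TP/(2·TP+FP+FN)):
  A: TP=167, FP=5+9+7+42=63, FN=4+7+4+6=21 → 334/418 = 0.7990
  B: TP=168, FP=4+16+12+28=60, FN=5+2+1+2=10 → 336/406 = 0.8276
  C: TP=81, FP=7+2+6+24=39, FN=9+16+11+13=49 → 162/250 = 0.6480
  D: TP=63, FP=4+1+11+29=45, FN=7+12+6+6=31 → 126/202 = 0.6238
  E: TP=128, FP=6+2+13+6=27, FN=42+28+24+29=123 → 256/406 = 0.6305
Weighted-F1 score = Σ (supportᵢ/N)·F1 scoreᵢ with N=841: (188/841)·0.7990 + (178/841)·0.8276 + (130/841)·0.6480 + (94/841)·0.6238 + (251/841)·0.6305 = 0.712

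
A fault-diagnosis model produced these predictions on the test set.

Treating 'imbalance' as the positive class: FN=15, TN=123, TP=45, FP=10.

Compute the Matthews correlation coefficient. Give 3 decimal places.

0.692

MCC = (TP·TN − FP·FN) / √((TP+FP)(TP+FN)(TN+FP)(TN+FN))
Numerator = 45·123 − 10·15 = 5385
Denominator = √(55·60·133·138) = √60568200 = 7782.5574
MCC = 5385 / 7782.5574 = 0.692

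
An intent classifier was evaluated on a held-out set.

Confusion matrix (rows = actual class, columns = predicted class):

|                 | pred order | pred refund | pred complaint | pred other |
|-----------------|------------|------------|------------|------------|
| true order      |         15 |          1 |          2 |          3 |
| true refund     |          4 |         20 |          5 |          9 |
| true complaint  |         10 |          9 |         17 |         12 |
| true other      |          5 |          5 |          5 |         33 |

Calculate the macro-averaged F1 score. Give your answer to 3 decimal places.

Per-class F1 score (2·TP/(2·TP+FP+FN)):
  order: TP=15, FP=4+10+5=19, FN=1+2+3=6 → 30/55 = 0.5455
  refund: TP=20, FP=1+9+5=15, FN=4+5+9=18 → 40/73 = 0.5479
  complaint: TP=17, FP=2+5+5=12, FN=10+9+12=31 → 34/77 = 0.4416
  other: TP=33, FP=3+9+12=24, FN=5+5+5=15 → 66/105 = 0.6286
Macro-F1 score = mean = (0.5455 + 0.5479 + 0.4416 + 0.6286) / 4 = 0.541

0.541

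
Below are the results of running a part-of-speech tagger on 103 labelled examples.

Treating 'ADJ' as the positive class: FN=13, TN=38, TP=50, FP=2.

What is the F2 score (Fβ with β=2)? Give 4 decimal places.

Fβ = (1+β²)·TP / ((1+β²)·TP + β²·FN + FP), with β²=4
= 5·50 / (5·50 + 4·13 + 2) = 0.8224

0.8224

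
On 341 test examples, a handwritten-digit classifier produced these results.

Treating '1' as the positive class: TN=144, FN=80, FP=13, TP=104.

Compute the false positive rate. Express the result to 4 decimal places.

0.0828

FPR = FP/(FP+TN) = 13/(13+144) = 0.0828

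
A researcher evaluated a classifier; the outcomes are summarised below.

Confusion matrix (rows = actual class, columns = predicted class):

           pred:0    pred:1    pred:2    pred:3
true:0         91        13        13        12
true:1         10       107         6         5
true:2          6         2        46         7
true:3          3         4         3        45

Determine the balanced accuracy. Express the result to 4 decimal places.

0.7784

Balanced accuracy = mean of per-class recall.
  0: recall = 91/129 = 0.70543
  1: recall = 107/128 = 0.83594
  2: recall = 46/61 = 0.75410
  3: recall = 45/55 = 0.81818
Mean = (0.70543 + 0.83594 + 0.75410 + 0.81818) / 4 = 0.7784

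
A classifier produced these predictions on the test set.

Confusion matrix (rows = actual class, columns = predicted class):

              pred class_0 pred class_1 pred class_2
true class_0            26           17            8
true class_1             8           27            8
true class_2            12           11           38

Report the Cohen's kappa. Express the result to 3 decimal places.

0.381

Observed agreement pₒ = trace/N = 91/155 = 0.5871
Expected agreement pₑ = Σ (rowᵢ·colᵢ)/N² = (51·46 + 43·55 + 61·54)/155² = 0.3332
κ = (pₒ − pₑ)/(1 − pₑ) = (0.5871 − 0.3332)/(1 − 0.3332) = 0.381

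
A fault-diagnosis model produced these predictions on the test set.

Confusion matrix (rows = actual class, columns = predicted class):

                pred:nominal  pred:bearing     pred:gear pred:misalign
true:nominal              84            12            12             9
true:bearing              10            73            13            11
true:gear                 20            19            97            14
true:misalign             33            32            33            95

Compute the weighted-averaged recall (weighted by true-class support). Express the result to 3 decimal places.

0.616

Per-class recall (TP/(TP+FN)):
  nominal: TP=84, FN=12+12+9=33 → 84/117 = 0.7179
  bearing: TP=73, FN=10+13+11=34 → 73/107 = 0.6822
  gear: TP=97, FN=20+19+14=53 → 97/150 = 0.6467
  misalign: TP=95, FN=33+32+33=98 → 95/193 = 0.4922
Weighted-recall = Σ (supportᵢ/N)·recallᵢ with N=567: (117/567)·0.7179 + (107/567)·0.6822 + (150/567)·0.6467 + (193/567)·0.4922 = 0.616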